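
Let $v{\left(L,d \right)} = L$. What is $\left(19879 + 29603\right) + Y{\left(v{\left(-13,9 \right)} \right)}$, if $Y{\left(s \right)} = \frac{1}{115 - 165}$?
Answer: $\frac{2474099}{50} \approx 49482.0$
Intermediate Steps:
$Y{\left(s \right)} = - \frac{1}{50}$ ($Y{\left(s \right)} = \frac{1}{-50} = - \frac{1}{50}$)
$\left(19879 + 29603\right) + Y{\left(v{\left(-13,9 \right)} \right)} = \left(19879 + 29603\right) - \frac{1}{50} = 49482 - \frac{1}{50} = \frac{2474099}{50}$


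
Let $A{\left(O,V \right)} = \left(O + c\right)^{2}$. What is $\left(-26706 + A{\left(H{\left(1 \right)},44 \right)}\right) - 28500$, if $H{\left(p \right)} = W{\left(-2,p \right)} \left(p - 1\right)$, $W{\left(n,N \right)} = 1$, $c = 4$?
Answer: $-55190$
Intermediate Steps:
$H{\left(p \right)} = -1 + p$ ($H{\left(p \right)} = 1 \left(p - 1\right) = 1 \left(-1 + p\right) = -1 + p$)
$A{\left(O,V \right)} = \left(4 + O\right)^{2}$ ($A{\left(O,V \right)} = \left(O + 4\right)^{2} = \left(4 + O\right)^{2}$)
$\left(-26706 + A{\left(H{\left(1 \right)},44 \right)}\right) - 28500 = \left(-26706 + \left(4 + \left(-1 + 1\right)\right)^{2}\right) - 28500 = \left(-26706 + \left(4 + 0\right)^{2}\right) - 28500 = \left(-26706 + 4^{2}\right) - 28500 = \left(-26706 + 16\right) - 28500 = -26690 - 28500 = -55190$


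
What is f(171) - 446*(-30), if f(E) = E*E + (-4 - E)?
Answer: 42446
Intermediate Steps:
f(E) = -4 + E² - E (f(E) = E² + (-4 - E) = -4 + E² - E)
f(171) - 446*(-30) = (-4 + 171² - 1*171) - 446*(-30) = (-4 + 29241 - 171) - 1*(-13380) = 29066 + 13380 = 42446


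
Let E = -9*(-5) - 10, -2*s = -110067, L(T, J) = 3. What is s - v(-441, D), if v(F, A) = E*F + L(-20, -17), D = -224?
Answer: 140931/2 ≈ 70466.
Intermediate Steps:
s = 110067/2 (s = -½*(-110067) = 110067/2 ≈ 55034.)
E = 35 (E = 45 - 10 = 35)
v(F, A) = 3 + 35*F (v(F, A) = 35*F + 3 = 3 + 35*F)
s - v(-441, D) = 110067/2 - (3 + 35*(-441)) = 110067/2 - (3 - 15435) = 110067/2 - 1*(-15432) = 110067/2 + 15432 = 140931/2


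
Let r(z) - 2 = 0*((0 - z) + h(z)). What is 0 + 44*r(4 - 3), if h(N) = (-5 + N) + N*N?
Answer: 88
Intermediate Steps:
h(N) = -5 + N + N² (h(N) = (-5 + N) + N² = -5 + N + N²)
r(z) = 2 (r(z) = 2 + 0*((0 - z) + (-5 + z + z²)) = 2 + 0*(-z + (-5 + z + z²)) = 2 + 0*(-5 + z²) = 2 + 0 = 2)
0 + 44*r(4 - 3) = 0 + 44*2 = 0 + 88 = 88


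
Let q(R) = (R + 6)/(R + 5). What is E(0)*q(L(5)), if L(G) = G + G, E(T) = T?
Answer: 0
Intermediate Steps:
L(G) = 2*G
q(R) = (6 + R)/(5 + R)
E(0)*q(L(5)) = 0*((6 + 2*5)/(5 + 2*5)) = 0*((6 + 10)/(5 + 10)) = 0*(16/15) = 0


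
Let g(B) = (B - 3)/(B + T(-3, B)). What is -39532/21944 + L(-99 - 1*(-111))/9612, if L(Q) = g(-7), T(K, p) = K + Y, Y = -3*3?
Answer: -225607208/125237151 ≈ -1.8014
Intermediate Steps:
Y = -9
T(K, p) = -9 + K (T(K, p) = K - 9 = -9 + K)
g(B) = (-3 + B)/(-12 + B) (g(B) = (B - 3)/(B + (-9 - 3)) = (-3 + B)/(B - 12) = (-3 + B)/(-12 + B))
L(Q) = 10/19 (L(Q) = (-3 - 7)/(-12 - 7) = -10/(-19) = -1/19*(-10) = 10/19)
-39532/21944 + L(-99 - 1*(-111))/9612 = -39532/21944 + (10/19)/9612 = -39532*1/21944 + (10/19)*(1/9612) = -9883/5486 + 5/91314 = -225607208/125237151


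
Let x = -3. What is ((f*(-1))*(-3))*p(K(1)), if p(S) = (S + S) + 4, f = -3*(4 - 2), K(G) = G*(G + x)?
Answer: 0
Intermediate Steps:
K(G) = G*(-3 + G) (K(G) = G*(G - 3) = G*(-3 + G))
f = -6 (f = -3*2 = -6)
p(S) = 4 + 2*S (p(S) = 2*S + 4 = 4 + 2*S)
((f*(-1))*(-3))*p(K(1)) = (-6*(-1)*(-3))*(4 + 2*(1*(-3 + 1))) = (6*(-3))*(4 + 2*(1*(-2))) = -18*(4 + 2*(-2)) = -18*(4 - 4) = -18*0 = 0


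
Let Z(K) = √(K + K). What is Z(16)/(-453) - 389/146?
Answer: -389/146 - 4*√2/453 ≈ -2.6769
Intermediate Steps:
Z(K) = √2*√K (Z(K) = √(2*K) = √2*√K)
Z(16)/(-453) - 389/146 = (√2*√16)/(-453) - 389/146 = (√2*4)*(-1/453) - 389*1/146 = (4*√2)*(-1/453) - 389/146 = -4*√2/453 - 389/146 = -389/146 - 4*√2/453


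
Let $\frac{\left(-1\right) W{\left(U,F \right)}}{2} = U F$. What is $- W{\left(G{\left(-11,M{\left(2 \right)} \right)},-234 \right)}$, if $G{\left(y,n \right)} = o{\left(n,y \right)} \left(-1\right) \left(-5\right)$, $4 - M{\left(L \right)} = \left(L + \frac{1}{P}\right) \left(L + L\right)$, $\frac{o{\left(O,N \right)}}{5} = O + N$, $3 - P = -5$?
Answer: $181350$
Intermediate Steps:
$P = 8$ ($P = 3 - -5 = 3 + 5 = 8$)
$o{\left(O,N \right)} = 5 N + 5 O$ ($o{\left(O,N \right)} = 5 \left(O + N\right) = 5 \left(N + O\right) = 5 N + 5 O$)
$M{\left(L \right)} = 4 - 2 L \left(\frac{1}{8} + L\right)$ ($M{\left(L \right)} = 4 - \left(L + \frac{1}{8}\right) \left(L + L\right) = 4 - \left(L + \frac{1}{8}\right) 2 L = 4 - \left(\frac{1}{8} + L\right) 2 L = 4 - 2 L \left(\frac{1}{8} + L\right)$)
$G{\left(y,n \right)} = 25 n + 25 y$ ($G{\left(y,n \right)} = \left(5 y + 5 n\right) \left(-1\right) \left(-5\right) = \left(5 n + 5 y\right) \left(-1\right) \left(-5\right) = \left(- 5 n - 5 y\right) \left(-5\right) = 25 n + 25 y$)
$W{\left(U,F \right)} = - 2 F U$ ($W{\left(U,F \right)} = - 2 U F = - 2 F U$)
$- W{\left(G{\left(-11,M{\left(2 \right)} \right)},-234 \right)} = - \left(-2\right) \left(-234\right) \left(25 \left(4 - 2 \cdot 2^{2} - \frac{1}{2}\right) + 25 \left(-11\right)\right) = - \left(-2\right) \left(-234\right) \left(25 \left(4 - 8 - \frac{1}{2}\right) - 275\right) = - \left(-2\right) \left(-234\right) \left(25 \left(- \frac{9}{2}\right) - 275\right) = - \left(-2\right) \left(-234\right) \left(- \frac{225}{2} - 275\right) = - \frac{\left(-2\right) \left(-234\right) \left(-775\right)}{2} = \left(-1\right) \left(-181350\right) = 181350$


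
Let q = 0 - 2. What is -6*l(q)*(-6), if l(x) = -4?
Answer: -144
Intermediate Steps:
q = -2
-6*l(q)*(-6) = -6*(-4)*(-6) = 24*(-6) = -144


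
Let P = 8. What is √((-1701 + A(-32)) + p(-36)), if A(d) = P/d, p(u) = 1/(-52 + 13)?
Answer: I*√10350561/78 ≈ 41.247*I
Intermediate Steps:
p(u) = -1/39 (p(u) = 1/(-39) = -1/39)
A(d) = 8/d
√((-1701 + A(-32)) + p(-36)) = √((-1701 + 8/(-32)) - 1/39) = √((-1701 + 8*(-1/32)) - 1/39) = √((-1701 - ¼) - 1/39) = √(-6805/4 - 1/39) = √(-265399/156) = I*√10350561/78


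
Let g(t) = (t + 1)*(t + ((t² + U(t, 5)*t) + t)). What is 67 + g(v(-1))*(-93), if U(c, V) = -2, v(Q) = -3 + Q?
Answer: 4531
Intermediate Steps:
g(t) = t²*(1 + t) (g(t) = (t + 1)*(t + ((t² - 2*t) + t)) = (1 + t)*(t + (t² - t)) = (1 + t)*t² = t²*(1 + t))
67 + g(v(-1))*(-93) = 67 + ((-3 - 1)²*(1 + (-3 - 1)))*(-93) = 67 + ((-4)²*(1 - 4))*(-93) = 67 + (16*(-3))*(-93) = 67 - 48*(-93) = 67 + 4464 = 4531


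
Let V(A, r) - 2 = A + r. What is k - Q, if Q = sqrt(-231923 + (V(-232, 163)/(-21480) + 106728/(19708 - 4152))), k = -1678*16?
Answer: -26848 - I*sqrt(404590252620321133410)/41767860 ≈ -26848.0 - 481.58*I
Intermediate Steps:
V(A, r) = 2 + A + r (V(A, r) = 2 + (A + r) = 2 + A + r)
k = -26848
Q = I*sqrt(404590252620321133410)/41767860 (Q = sqrt(-231923 + ((2 - 232 + 163)/(-21480) + 106728/(19708 - 4152))) = sqrt(-231923 + (-67*(-1/21480) + 106728/15556)) = sqrt(-231923 + (67/21480 + 106728*(1/15556))) = sqrt(-231923 + (67/21480 + 26682/3889)) = sqrt(-231923 + 573389923/83535720) = sqrt(-19373281399637/83535720) = I*sqrt(404590252620321133410)/41767860 ≈ 481.58*I)
k - Q = -26848 - I*sqrt(404590252620321133410)/41767860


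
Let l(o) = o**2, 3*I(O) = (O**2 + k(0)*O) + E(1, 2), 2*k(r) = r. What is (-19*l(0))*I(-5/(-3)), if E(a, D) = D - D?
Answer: 0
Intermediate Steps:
k(r) = r/2
E(a, D) = 0
I(O) = O**2/3 (I(O) = ((O**2 + ((1/2)*0)*O) + 0)/3 = ((O**2 + 0*O) + 0)/3 = ((O**2 + 0) + 0)/3 = (O**2 + 0)/3 = O**2/3)
(-19*l(0))*I(-5/(-3)) = (-19*0**2)*((-5/(-3))**2/3) = (-19*0)*((-5*(-1/3))**2/3) = 0*((5/3)**2/3) = 0*((1/3)*(25/9)) = 0*(25/27) = 0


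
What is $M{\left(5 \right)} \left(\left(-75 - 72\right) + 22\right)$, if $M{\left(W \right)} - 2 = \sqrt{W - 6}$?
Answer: $-250 - 125 i \approx -250.0 - 125.0 i$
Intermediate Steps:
$M{\left(W \right)} = 2 + \sqrt{-6 + W}$ ($M{\left(W \right)} = 2 + \sqrt{W - 6} = 2 + \sqrt{-6 + W}$)
$M{\left(5 \right)} \left(\left(-75 - 72\right) + 22\right) = \left(2 + \sqrt{-6 + 5}\right) \left(\left(-75 - 72\right) + 22\right) = \left(2 + \sqrt{-1}\right) \left(-147 + 22\right) = \left(2 + i\right) \left(-125\right) = -250 - 125 i$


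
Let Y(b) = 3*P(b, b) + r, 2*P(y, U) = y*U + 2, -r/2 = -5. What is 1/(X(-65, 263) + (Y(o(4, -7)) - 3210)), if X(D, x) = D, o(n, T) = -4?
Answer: -1/3238 ≈ -0.00030883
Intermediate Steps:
r = 10 (r = -2*(-5) = 10)
P(y, U) = 1 + U*y/2 (P(y, U) = (y*U + 2)/2 = (U*y + 2)/2 = (2 + U*y)/2 = 1 + U*y/2)
Y(b) = 13 + 3*b²/2 (Y(b) = 3*(1 + b*b/2) + 10 = 3*(1 + b²/2) + 10 = (3 + 3*b²/2) + 10 = 13 + 3*b²/2)
1/(X(-65, 263) + (Y(o(4, -7)) - 3210)) = 1/(-65 + ((13 + (3/2)*(-4)²) - 3210)) = 1/(-65 + ((13 + (3/2)*16) - 3210)) = 1/(-65 + ((13 + 24) - 3210)) = 1/(-65 + (37 - 3210)) = 1/(-65 - 3173) = 1/(-3238) = -1/3238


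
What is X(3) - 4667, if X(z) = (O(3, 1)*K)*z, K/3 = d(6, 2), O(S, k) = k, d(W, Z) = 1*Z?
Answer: -4649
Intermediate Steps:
d(W, Z) = Z
K = 6 (K = 3*2 = 6)
X(z) = 6*z (X(z) = (1*6)*z = 6*z)
X(3) - 4667 = 6*3 - 4667 = 18 - 4667 = -4649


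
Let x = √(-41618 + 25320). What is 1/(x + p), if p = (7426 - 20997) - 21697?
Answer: -17634/621924061 - I*√16298/1243848122 ≈ -2.8354e-5 - 1.0264e-7*I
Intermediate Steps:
p = -35268 (p = -13571 - 21697 = -35268)
x = I*√16298 (x = √(-16298) = I*√16298 ≈ 127.66*I)
1/(x + p) = 1/(I*√16298 - 35268) = 1/(-35268 + I*√16298)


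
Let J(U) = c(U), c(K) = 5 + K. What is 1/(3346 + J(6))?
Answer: 1/3357 ≈ 0.00029788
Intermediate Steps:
J(U) = 5 + U
1/(3346 + J(6)) = 1/(3346 + (5 + 6)) = 1/(3346 + 11) = 1/3357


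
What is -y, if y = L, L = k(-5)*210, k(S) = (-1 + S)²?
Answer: -7560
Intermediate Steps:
L = 7560 (L = (-1 - 5)²*210 = (-6)²*210 = 36*210 = 7560)
y = 7560
-y = -1*7560 = -7560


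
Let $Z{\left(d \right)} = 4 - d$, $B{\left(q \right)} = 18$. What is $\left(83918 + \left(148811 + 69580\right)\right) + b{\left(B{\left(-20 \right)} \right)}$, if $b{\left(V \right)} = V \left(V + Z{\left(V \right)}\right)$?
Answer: $302381$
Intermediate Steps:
$b{\left(V \right)} = 4 V$ ($b{\left(V \right)} = V \left(V - \left(-4 + V\right)\right) = V 4 = 4 V$)
$\left(83918 + \left(148811 + 69580\right)\right) + b{\left(B{\left(-20 \right)} \right)} = \left(83918 + \left(148811 + 69580\right)\right) + 4 \cdot 18 = \left(83918 + 218391\right) + 72 = 302309 + 72 = 302381$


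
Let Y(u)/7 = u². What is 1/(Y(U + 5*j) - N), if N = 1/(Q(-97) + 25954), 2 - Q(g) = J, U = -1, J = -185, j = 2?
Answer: 26141/14821946 ≈ 0.0017637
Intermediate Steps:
Q(g) = 187 (Q(g) = 2 - 1*(-185) = 2 + 185 = 187)
N = 1/26141 (N = 1/(187 + 25954) = 1/26141 ≈ 3.8254e-5)
Y(u) = 7*u²
1/(Y(U + 5*j) - N) = 1/(7*(-1 + 5*2)² - 1*1/26141) = 1/(7*(-1 + 10)² - 1/26141) = 1/(7*9² - 1/26141) = 1/(7*81 - 1/26141) = 1/(567 - 1/26141) = 1/(14821946/26141) = 26141/14821946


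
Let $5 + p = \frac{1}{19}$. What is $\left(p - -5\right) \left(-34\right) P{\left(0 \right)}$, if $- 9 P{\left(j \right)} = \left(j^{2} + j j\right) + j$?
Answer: $0$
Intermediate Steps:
$P{\left(j \right)} = - \frac{2 j^{2}}{9} - \frac{j}{9}$ ($P{\left(j \right)} = - \frac{\left(j^{2} + j j\right) + j}{9} = - \frac{\left(j^{2} + j^{2}\right) + j}{9} = - \frac{2 j^{2} + j}{9} = - \frac{j + 2 j^{2}}{9} = - \frac{2 j^{2}}{9} - \frac{j}{9}$)
$p = - \frac{94}{19}$ ($p = -5 + \frac{1}{19} = - \frac{94}{19} \approx -4.9474$)
$\left(p - -5\right) \left(-34\right) P{\left(0 \right)} = \left(- \frac{94}{19} - -5\right) \left(-34\right) \left(\left(- \frac{1}{9}\right) 0 \left(1 + 2 \cdot 0\right)\right) = \left(- \frac{94}{19} + 5\right) \left(-34\right) \left(\left(- \frac{1}{9}\right) 0 \left(1 + 0\right)\right) = \frac{1}{19} \left(-34\right) \left(\left(- \frac{1}{9}\right) 0 \cdot 1\right) = \left(- \frac{34}{19}\right) 0 = 0$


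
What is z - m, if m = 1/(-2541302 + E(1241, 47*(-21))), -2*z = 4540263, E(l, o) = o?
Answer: -11542660682005/5084578 ≈ -2.2701e+6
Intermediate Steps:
z = -4540263/2 (z = -½*4540263 = -4540263/2 ≈ -2.2701e+6)
m = -1/2542289 (m = 1/(-2541302 + 47*(-21)) = 1/(-2541302 - 987) = 1/(-2542289) = -1/2542289 ≈ -3.9335e-7)
z - m = -4540263/2 - 1*(-1/2542289) = -4540263/2 + 1/2542289 = -11542660682005/5084578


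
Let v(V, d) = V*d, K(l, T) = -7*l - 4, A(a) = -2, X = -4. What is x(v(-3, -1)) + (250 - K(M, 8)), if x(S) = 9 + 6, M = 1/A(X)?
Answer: 531/2 ≈ 265.50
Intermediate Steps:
M = -½ (M = 1/(-2) = -½ ≈ -0.50000)
K(l, T) = -4 - 7*l
x(S) = 15
x(v(-3, -1)) + (250 - K(M, 8)) = 15 + (250 - (-4 - 7*(-½))) = 15 + (250 - (-4 + 7/2)) = 15 + (250 - 1*(-½)) = 15 + (250 + ½) = 15 + 501/2 = 531/2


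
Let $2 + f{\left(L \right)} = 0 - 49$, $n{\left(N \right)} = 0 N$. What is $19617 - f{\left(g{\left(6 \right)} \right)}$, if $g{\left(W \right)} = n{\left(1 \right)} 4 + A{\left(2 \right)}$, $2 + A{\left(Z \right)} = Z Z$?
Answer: $19668$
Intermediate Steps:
$A{\left(Z \right)} = -2 + Z^{2}$ ($A{\left(Z \right)} = -2 + Z Z = -2 + Z^{2}$)
$n{\left(N \right)} = 0$
$g{\left(W \right)} = 2$ ($g{\left(W \right)} = 0 \cdot 4 - \left(2 - 2^{2}\right) = 0 + \left(-2 + 4\right) = 0 + 2 = 2$)
$f{\left(L \right)} = -51$ ($f{\left(L \right)} = -2 + \left(0 - 49\right) = -2 - 49 = -51$)
$19617 - f{\left(g{\left(6 \right)} \right)} = 19617 - -51 = 19617 + 51 = 19668$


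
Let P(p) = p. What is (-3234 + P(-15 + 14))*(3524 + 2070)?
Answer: -18096590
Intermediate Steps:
(-3234 + P(-15 + 14))*(3524 + 2070) = (-3234 + (-15 + 14))*(3524 + 2070) = (-3234 - 1)*5594 = -3235*5594 = -18096590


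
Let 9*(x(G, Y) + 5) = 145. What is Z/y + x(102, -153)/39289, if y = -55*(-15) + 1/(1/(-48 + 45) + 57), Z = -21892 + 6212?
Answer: -314181600100/16531200351 ≈ -19.005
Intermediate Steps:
Z = -15680
x(G, Y) = 100/9 (x(G, Y) = -5 + (⅑)*145 = -5 + 145/9 = 100/9)
y = 140253/170 (y = 825 + 1/(1/(-3) + 57) = 825 + 1/(-⅓ + 57) = 825 + 1/(170/3) = 825 + 3/170 = 140253/170 ≈ 825.02)
Z/y + x(102, -153)/39289 = -15680/140253/170 + (100/9)/39289 = -15680*170/140253 + (100/9)*(1/39289) = -2665600/140253 + 100/353601 = -314181600100/16531200351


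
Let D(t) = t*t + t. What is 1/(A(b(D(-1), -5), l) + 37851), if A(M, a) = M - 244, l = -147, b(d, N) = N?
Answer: 1/37602 ≈ 2.6594e-5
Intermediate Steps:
D(t) = t + t² (D(t) = t² + t = t + t²)
A(M, a) = -244 + M
1/(A(b(D(-1), -5), l) + 37851) = 1/((-244 - 5) + 37851) = 1/(-249 + 37851) = 1/37602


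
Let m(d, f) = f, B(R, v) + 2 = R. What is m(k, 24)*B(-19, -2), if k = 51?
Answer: -504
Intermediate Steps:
B(R, v) = -2 + R
m(k, 24)*B(-19, -2) = 24*(-2 - 19) = 24*(-21) = -504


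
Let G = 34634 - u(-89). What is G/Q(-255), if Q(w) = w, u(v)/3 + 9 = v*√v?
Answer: -34661/255 - 89*I*√89/85 ≈ -135.93 - 9.8779*I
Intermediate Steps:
u(v) = -27 + 3*v^(3/2) (u(v) = -27 + 3*(v*√v) = -27 + 3*v^(3/2))
G = 34661 + 267*I*√89 (G = 34634 - (-27 + 3*(-89)^(3/2)) = 34634 - (-27 + 3*(-89*I*√89)) = 34634 - (-27 - 267*I*√89) = 34634 + (27 + 267*I*√89) = 34661 + 267*I*√89 ≈ 34661.0 + 2518.9*I)
G/Q(-255) = (34661 + 267*I*√89)/(-255) = (34661 + 267*I*√89)*(-1/255) = -34661/255 - 89*I*√89/85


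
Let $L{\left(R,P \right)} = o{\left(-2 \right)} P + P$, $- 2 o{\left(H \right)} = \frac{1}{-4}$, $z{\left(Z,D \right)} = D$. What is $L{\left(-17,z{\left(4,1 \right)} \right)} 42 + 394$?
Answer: $\frac{1765}{4} \approx 441.25$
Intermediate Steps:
$o{\left(H \right)} = \frac{1}{8}$ ($o{\left(H \right)} = - \frac{1}{2 \left(-4\right)} = \left(- \frac{1}{2}\right) \left(- \frac{1}{4}\right) = \frac{1}{8}$)
$L{\left(R,P \right)} = \frac{9 P}{8}$ ($L{\left(R,P \right)} = \frac{P}{8} + P = \frac{9 P}{8}$)
$L{\left(-17,z{\left(4,1 \right)} \right)} 42 + 394 = \frac{9}{8} \cdot 1 \cdot 42 + 394 = \frac{9}{8} \cdot 42 + 394 = \frac{189}{4} + 394 = \frac{1765}{4}$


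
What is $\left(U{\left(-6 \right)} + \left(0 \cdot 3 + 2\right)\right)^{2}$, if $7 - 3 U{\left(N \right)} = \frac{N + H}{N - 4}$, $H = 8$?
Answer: $\frac{484}{25} \approx 19.36$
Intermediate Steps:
$U{\left(N \right)} = \frac{7}{3} - \frac{8 + N}{3 \left(-4 + N\right)}$ ($U{\left(N \right)} = \frac{7}{3} - \frac{\left(N + 8\right) \frac{1}{N - 4}}{3} = \frac{7}{3} - \frac{\left(8 + N\right) \frac{1}{-4 + N}}{3} = \frac{7}{3} - \frac{\frac{1}{-4 + N} \left(8 + N\right)}{3} = \frac{7}{3} - \frac{8 + N}{3 \left(-4 + N\right)}$)
$\left(U{\left(-6 \right)} + \left(0 \cdot 3 + 2\right)\right)^{2} = \left(\frac{2 \left(-6 - 6\right)}{-4 - 6} + \left(0 \cdot 3 + 2\right)\right)^{2} = \left(2 \frac{1}{-10} \left(-12\right) + \left(0 + 2\right)\right)^{2} = \left(2 \left(- \frac{1}{10}\right) \left(-12\right) + 2\right)^{2} = \left(\frac{12}{5} + 2\right)^{2} = \left(\frac{22}{5}\right)^{2} = \frac{484}{25}$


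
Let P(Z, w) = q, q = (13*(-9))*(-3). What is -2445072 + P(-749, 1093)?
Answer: -2444721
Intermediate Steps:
q = 351 (q = -117*(-3) = 351)
P(Z, w) = 351
-2445072 + P(-749, 1093) = -2445072 + 351 = -2444721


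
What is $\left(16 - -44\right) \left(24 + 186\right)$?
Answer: $12600$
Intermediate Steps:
$\left(16 - -44\right) \left(24 + 186\right) = \left(16 + 44\right) 210 = 60 \cdot 210 = 12600$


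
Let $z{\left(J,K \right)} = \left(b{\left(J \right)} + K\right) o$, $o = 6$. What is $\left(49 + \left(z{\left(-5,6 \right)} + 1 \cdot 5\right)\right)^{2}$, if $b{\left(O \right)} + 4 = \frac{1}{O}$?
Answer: $\frac{104976}{25} \approx 4199.0$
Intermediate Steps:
$b{\left(O \right)} = -4 + \frac{1}{O}$
$z{\left(J,K \right)} = -24 + 6 K + \frac{6}{J}$ ($z{\left(J,K \right)} = \left(\left(-4 + \frac{1}{J}\right) + K\right) 6 = \left(-4 + K + \frac{1}{J}\right) 6 = -24 + 6 K + \frac{6}{J}$)
$\left(49 + \left(z{\left(-5,6 \right)} + 1 \cdot 5\right)\right)^{2} = \left(49 + \left(\left(-24 + 6 \cdot 6 + \frac{6}{-5}\right) + 1 \cdot 5\right)\right)^{2} = \left(49 + \left(\left(-24 + 36 + 6 \left(- \frac{1}{5}\right)\right) + 5\right)\right)^{2} = \left(49 + \left(\left(-24 + 36 - \frac{6}{5}\right) + 5\right)\right)^{2} = \left(49 + \left(\frac{54}{5} + 5\right)\right)^{2} = \left(49 + \frac{79}{5}\right)^{2} = \left(\frac{324}{5}\right)^{2} = \frac{104976}{25}$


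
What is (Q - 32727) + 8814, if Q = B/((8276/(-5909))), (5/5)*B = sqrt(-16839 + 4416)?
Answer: -23913 - 5909*I*sqrt(12423)/8276 ≈ -23913.0 - 79.581*I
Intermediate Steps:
B = I*sqrt(12423) (B = sqrt(-16839 + 4416) = sqrt(-12423) = I*sqrt(12423) ≈ 111.46*I)
Q = -5909*I*sqrt(12423)/8276 (Q = (I*sqrt(12423))/((8276/(-5909))) = (I*sqrt(12423))/((8276*(-1/5909))) = (I*sqrt(12423))/(-8276/5909) = (I*sqrt(12423))*(-5909/8276) = -5909*I*sqrt(12423)/8276 ≈ -79.581*I)
(Q - 32727) + 8814 = (-5909*I*sqrt(12423)/8276 - 32727) + 8814 = (-32727 - 5909*I*sqrt(12423)/8276) + 8814 = -23913 - 5909*I*sqrt(12423)/8276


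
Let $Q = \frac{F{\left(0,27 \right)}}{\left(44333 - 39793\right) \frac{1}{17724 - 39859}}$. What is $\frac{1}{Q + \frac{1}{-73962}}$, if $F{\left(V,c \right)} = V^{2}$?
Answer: $-73962$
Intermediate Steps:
$Q = 0$ ($Q = \frac{0^{2}}{\left(44333 - 39793\right) \frac{1}{17724 - 39859}} = \frac{0}{4540 \frac{1}{-22135}} = \frac{0}{4540 \left(- \frac{1}{22135}\right)} = \frac{0}{- \frac{908}{4427}} = 0 \left(- \frac{4427}{908}\right) = 0$)
$\frac{1}{Q + \frac{1}{-73962}} = \frac{1}{0 + \frac{1}{-73962}} = \frac{1}{0 - \frac{1}{73962}} = \frac{1}{- \frac{1}{73962}} = -73962$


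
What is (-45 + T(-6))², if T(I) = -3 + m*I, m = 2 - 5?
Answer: 900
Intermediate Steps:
m = -3
T(I) = -3 - 3*I
(-45 + T(-6))² = (-45 + (-3 - 3*(-6)))² = (-45 + (-3 + 18))² = (-45 + 15)² = (-30)² = 900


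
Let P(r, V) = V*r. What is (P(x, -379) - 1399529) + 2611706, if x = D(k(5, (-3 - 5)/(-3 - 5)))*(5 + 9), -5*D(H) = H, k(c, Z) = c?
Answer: 1217483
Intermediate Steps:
D(H) = -H/5
x = -14 (x = (-1/5*5)*(5 + 9) = -1*14 = -14)
(P(x, -379) - 1399529) + 2611706 = (-379*(-14) - 1399529) + 2611706 = (5306 - 1399529) + 2611706 = -1394223 + 2611706 = 1217483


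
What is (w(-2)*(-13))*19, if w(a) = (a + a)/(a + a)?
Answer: -247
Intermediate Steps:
w(a) = 1 (w(a) = (2*a)/((2*a)) = (2*a)*(1/(2*a)) = 1)
(w(-2)*(-13))*19 = (1*(-13))*19 = -13*19 = -247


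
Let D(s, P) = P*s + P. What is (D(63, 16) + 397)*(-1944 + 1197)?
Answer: -1061487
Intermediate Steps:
D(s, P) = P + P*s
(D(63, 16) + 397)*(-1944 + 1197) = (16*(1 + 63) + 397)*(-1944 + 1197) = (16*64 + 397)*(-747) = (1024 + 397)*(-747) = 1421*(-747) = -1061487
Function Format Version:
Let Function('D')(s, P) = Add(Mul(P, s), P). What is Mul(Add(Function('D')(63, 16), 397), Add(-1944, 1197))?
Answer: -1061487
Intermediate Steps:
Function('D')(s, P) = Add(P, Mul(P, s))
Mul(Add(Function('D')(63, 16), 397), Add(-1944, 1197)) = Mul(Add(Mul(16, Add(1, 63)), 397), Add(-1944, 1197)) = Mul(Add(Mul(16, 64), 397), -747) = Mul(Add(1024, 397), -747) = Mul(1421, -747) = -1061487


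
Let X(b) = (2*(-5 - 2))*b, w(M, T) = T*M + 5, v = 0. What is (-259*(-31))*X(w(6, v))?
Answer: -562030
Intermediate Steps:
w(M, T) = 5 + M*T (w(M, T) = M*T + 5 = 5 + M*T)
X(b) = -14*b (X(b) = (2*(-7))*b = -14*b)
(-259*(-31))*X(w(6, v)) = (-259*(-31))*(-14*(5 + 6*0)) = 8029*(-14*(5 + 0)) = 8029*(-14*5) = 8029*(-70) = -562030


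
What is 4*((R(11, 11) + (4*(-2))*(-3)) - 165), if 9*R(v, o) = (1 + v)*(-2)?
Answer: -1724/3 ≈ -574.67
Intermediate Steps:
R(v, o) = -2/9 - 2*v/9 (R(v, o) = ((1 + v)*(-2))/9 = (-2 - 2*v)/9 = -2/9 - 2*v/9)
4*((R(11, 11) + (4*(-2))*(-3)) - 165) = 4*(((-2/9 - 2/9*11) + (4*(-2))*(-3)) - 165) = 4*(((-2/9 - 22/9) - 8*(-3)) - 165) = 4*((-8/3 + 24) - 165) = 4*(64/3 - 165) = 4*(-431/3) = -1724/3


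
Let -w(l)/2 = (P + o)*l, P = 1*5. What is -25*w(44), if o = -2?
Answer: 6600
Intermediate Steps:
P = 5
w(l) = -6*l (w(l) = -2*(5 - 2)*l = -6*l)
-25*w(44) = -(-150)*44 = -25*(-264) = 6600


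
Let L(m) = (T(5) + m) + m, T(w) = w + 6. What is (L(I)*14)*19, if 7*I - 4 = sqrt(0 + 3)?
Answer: 3230 + 76*sqrt(3) ≈ 3361.6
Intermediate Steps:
I = 4/7 + sqrt(3)/7 (I = 4/7 + sqrt(0 + 3)/7 = 4/7 + sqrt(3)/7 ≈ 0.81886)
T(w) = 6 + w
L(m) = 11 + 2*m (L(m) = ((6 + 5) + m) + m = (11 + m) + m = 11 + 2*m)
(L(I)*14)*19 = ((11 + 2*(4/7 + sqrt(3)/7))*14)*19 = ((11 + (8/7 + 2*sqrt(3)/7))*14)*19 = ((85/7 + 2*sqrt(3)/7)*14)*19 = (170 + 4*sqrt(3))*19 = 3230 + 76*sqrt(3)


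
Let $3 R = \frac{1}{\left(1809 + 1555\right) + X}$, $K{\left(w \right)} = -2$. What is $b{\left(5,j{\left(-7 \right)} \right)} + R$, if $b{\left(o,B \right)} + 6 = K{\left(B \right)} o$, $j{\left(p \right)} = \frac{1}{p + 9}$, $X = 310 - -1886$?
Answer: $- \frac{266879}{16680} \approx -16.0$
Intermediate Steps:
$X = 2196$ ($X = 310 + 1886 = 2196$)
$j{\left(p \right)} = \frac{1}{9 + p}$
$R = \frac{1}{16680}$ ($R = \frac{1}{3 \left(\left(1809 + 1555\right) + 2196\right)} = \frac{1}{3 \left(3364 + 2196\right)} = \frac{1}{3 \cdot 5560} = \frac{1}{3} \cdot \frac{1}{5560} = \frac{1}{16680} \approx 5.9952 \cdot 10^{-5}$)
$b{\left(o,B \right)} = -6 - 2 o$
$b{\left(5,j{\left(-7 \right)} \right)} + R = \left(-6 - 10\right) + \frac{1}{16680} = -16 + \frac{1}{16680} = - \frac{266879}{16680}$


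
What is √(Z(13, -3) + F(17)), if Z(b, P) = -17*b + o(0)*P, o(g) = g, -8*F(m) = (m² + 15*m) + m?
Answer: I*√4658/4 ≈ 17.062*I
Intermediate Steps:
F(m) = -2*m - m²/8 (F(m) = -((m² + 15*m) + m)/8 = -(m² + 16*m)/8 = -2*m - m²/8)
Z(b, P) = -17*b (Z(b, P) = -17*b + 0*P = -17*b + 0 = -17*b)
√(Z(13, -3) + F(17)) = √(-17*13 - ⅛*17*(16 + 17)) = √(-221 - ⅛*17*33) = √(-221 - 561/8) = √(-2329/8) = I*√4658/4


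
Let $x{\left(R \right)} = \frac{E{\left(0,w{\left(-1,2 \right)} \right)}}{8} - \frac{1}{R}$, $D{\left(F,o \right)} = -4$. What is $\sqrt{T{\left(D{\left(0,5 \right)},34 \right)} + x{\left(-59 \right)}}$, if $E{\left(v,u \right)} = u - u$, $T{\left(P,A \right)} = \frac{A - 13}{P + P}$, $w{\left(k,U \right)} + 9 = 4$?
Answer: $\frac{i \sqrt{145258}}{236} \approx 1.6149 i$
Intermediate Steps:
$w{\left(k,U \right)} = -5$ ($w{\left(k,U \right)} = -9 + 4 = -5$)
$T{\left(P,A \right)} = \frac{-13 + A}{2 P}$
$E{\left(v,u \right)} = 0$
$x{\left(R \right)} = - \frac{1}{R}$ ($x{\left(R \right)} = \frac{0}{8} - \frac{1}{R} = 0 \cdot \frac{1}{8} - \frac{1}{R} = 0 - \frac{1}{R} = - \frac{1}{R}$)
$\sqrt{T{\left(D{\left(0,5 \right)},34 \right)} + x{\left(-59 \right)}} = \sqrt{\frac{-13 + 34}{2 \left(-4\right)} - \frac{1}{-59}} = \sqrt{\frac{1}{2} \left(- \frac{1}{4}\right) 21 - - \frac{1}{59}} = \sqrt{- \frac{21}{8} + \frac{1}{59}} = \sqrt{- \frac{1231}{472}} = \frac{i \sqrt{145258}}{236}$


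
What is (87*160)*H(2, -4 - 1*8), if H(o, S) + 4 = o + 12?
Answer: 139200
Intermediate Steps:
H(o, S) = 8 + o (H(o, S) = -4 + (o + 12) = -4 + (12 + o) = 8 + o)
(87*160)*H(2, -4 - 1*8) = (87*160)*(8 + 2) = 13920*10 = 139200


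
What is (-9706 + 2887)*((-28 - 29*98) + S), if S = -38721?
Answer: 283609029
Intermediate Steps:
(-9706 + 2887)*((-28 - 29*98) + S) = (-9706 + 2887)*((-28 - 29*98) - 38721) = -6819*((-28 - 2842) - 38721) = -6819*(-2870 - 38721) = -6819*(-41591) = 283609029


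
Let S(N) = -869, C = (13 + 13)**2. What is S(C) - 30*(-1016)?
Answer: 29611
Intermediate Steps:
C = 676 (C = 26**2 = 676)
S(C) - 30*(-1016) = -869 - 30*(-1016) = -869 + 30480 = 29611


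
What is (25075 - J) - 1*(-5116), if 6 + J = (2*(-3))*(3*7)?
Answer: 30323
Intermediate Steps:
J = -132 (J = -6 + (2*(-3))*(3*7) = -6 - 6*21 = -6 - 126 = -132)
(25075 - J) - 1*(-5116) = (25075 - 1*(-132)) - 1*(-5116) = (25075 + 132) + 5116 = 25207 + 5116 = 30323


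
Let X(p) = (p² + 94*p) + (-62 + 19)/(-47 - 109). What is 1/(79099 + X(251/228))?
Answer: 675792/53525409313 ≈ 1.2626e-5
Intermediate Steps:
X(p) = 43/156 + p² + 94*p (X(p) = (p² + 94*p) - 43/(-156) = (p² + 94*p) - 43*(-1/156) = (p² + 94*p) + 43/156 = 43/156 + p² + 94*p)
1/(79099 + X(251/228)) = 1/(79099 + (43/156 + (251/228)² + 94*(251/228))) = 1/(79099 + (43/156 + 63001/51984 + 11797/114)) = 1/(79099 + 70937905/675792) = 1/(53525409313/675792) = 675792/53525409313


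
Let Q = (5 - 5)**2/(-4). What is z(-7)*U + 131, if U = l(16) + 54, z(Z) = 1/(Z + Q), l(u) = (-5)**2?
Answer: 838/7 ≈ 119.71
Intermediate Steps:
l(u) = 25
Q = 0 (Q = 0**2*(-1/4) = 0*(-1/4) = 0)
z(Z) = 1/Z (z(Z) = 1/(Z + 0) = 1/Z)
U = 79 (U = 25 + 54 = 79)
z(-7)*U + 131 = 79/(-7) + 131 = -1/7*79 + 131 = -79/7 + 131 = 838/7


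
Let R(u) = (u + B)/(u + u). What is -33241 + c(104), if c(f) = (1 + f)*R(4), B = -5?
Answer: -266033/8 ≈ -33254.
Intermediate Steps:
R(u) = (-5 + u)/(2*u) (R(u) = (u - 5)/(u + u) = (-5 + u)/((2*u)) = (-5 + u)*(1/(2*u)) = (-5 + u)/(2*u))
c(f) = -⅛ - f/8 (c(f) = (1 + f)*((½)*(-5 + 4)/4) = (1 + f)*((½)*(¼)*(-1)) = (1 + f)*(-⅛) = -⅛ - f/8)
-33241 + c(104) = -33241 + (-⅛ - ⅛*104) = -33241 + (-⅛ - 13) = -33241 - 105/8 = -266033/8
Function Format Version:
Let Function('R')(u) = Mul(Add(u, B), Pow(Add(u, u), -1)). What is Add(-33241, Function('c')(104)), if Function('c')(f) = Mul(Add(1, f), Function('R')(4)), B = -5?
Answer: Rational(-266033, 8) ≈ -33254.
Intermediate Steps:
Function('R')(u) = Mul(Rational(1, 2), Pow(u, -1), Add(-5, u)) (Function('R')(u) = Mul(Add(u, -5), Pow(Add(u, u), -1)) = Mul(Add(-5, u), Pow(Mul(2, u), -1)) = Mul(Add(-5, u), Mul(Rational(1, 2), Pow(u, -1))) = Mul(Rational(1, 2), Pow(u, -1), Add(-5, u)))
Function('c')(f) = Add(Rational(-1, 8), Mul(Rational(-1, 8), f)) (Function('c')(f) = Mul(Add(1, f), Mul(Rational(1, 2), Pow(4, -1), Add(-5, 4))) = Mul(Add(1, f), Mul(Rational(1, 2), Rational(1, 4), -1)) = Mul(Add(1, f), Rational(-1, 8)) = Add(Rational(-1, 8), Mul(Rational(-1, 8), f)))
Add(-33241, Function('c')(104)) = Add(-33241, Add(Rational(-1, 8), Mul(Rational(-1, 8), 104))) = Add(-33241, Add(Rational(-1, 8), -13)) = Add(-33241, Rational(-105, 8)) = Rational(-266033, 8)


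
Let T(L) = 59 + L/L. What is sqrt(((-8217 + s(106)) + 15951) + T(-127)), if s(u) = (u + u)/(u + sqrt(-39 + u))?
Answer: sqrt(826376 + 7794*sqrt(67))/sqrt(106 + sqrt(67)) ≈ 88.294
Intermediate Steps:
T(L) = 60 (T(L) = 59 + 1 = 60)
s(u) = 2*u/(u + sqrt(-39 + u)) (s(u) = (2*u)/(u + sqrt(-39 + u)) = 2*u/(u + sqrt(-39 + u)))
sqrt(((-8217 + s(106)) + 15951) + T(-127)) = sqrt(((-8217 + 2*106/(106 + sqrt(-39 + 106))) + 15951) + 60) = sqrt(((-8217 + 2*106/(106 + sqrt(67))) + 15951) + 60) = sqrt(((-8217 + 212/(106 + sqrt(67))) + 15951) + 60) = sqrt((7734 + 212/(106 + sqrt(67))) + 60) = sqrt(7794 + 212/(106 + sqrt(67)))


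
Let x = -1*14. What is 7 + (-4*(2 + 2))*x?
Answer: 231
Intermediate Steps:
x = -14
7 + (-4*(2 + 2))*x = 7 - 4*(2 + 2)*(-14) = 7 - 4*4*(-14) = 7 - 16*(-14) = 7 + 224 = 231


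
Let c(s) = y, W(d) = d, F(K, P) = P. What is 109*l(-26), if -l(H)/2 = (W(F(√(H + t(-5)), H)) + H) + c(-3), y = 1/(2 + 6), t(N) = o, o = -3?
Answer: 45235/4 ≈ 11309.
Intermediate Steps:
t(N) = -3
y = ⅛ (y = 1/8 = ⅛ ≈ 0.12500)
c(s) = ⅛
l(H) = -¼ - 4*H (l(H) = -2*((H + H) + ⅛) = -2*(2*H + ⅛) = -2*(⅛ + 2*H) = -¼ - 4*H)
109*l(-26) = 109*(-¼ - 4*(-26)) = 109*(-¼ + 104) = 109*(415/4) = 45235/4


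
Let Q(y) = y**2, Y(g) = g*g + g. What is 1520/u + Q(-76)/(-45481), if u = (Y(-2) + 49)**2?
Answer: 54107744/118296081 ≈ 0.45739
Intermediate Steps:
Y(g) = g + g**2 (Y(g) = g**2 + g = g + g**2)
u = 2601 (u = (-2*(1 - 2) + 49)**2 = (-2*(-1) + 49)**2 = (2 + 49)**2 = 51**2 = 2601)
1520/u + Q(-76)/(-45481) = 1520/2601 + (-76)**2/(-45481) = 1520*(1/2601) + 5776*(-1/45481) = 1520/2601 - 5776/45481 = 54107744/118296081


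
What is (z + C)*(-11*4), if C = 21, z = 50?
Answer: -3124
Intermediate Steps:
(z + C)*(-11*4) = (50 + 21)*(-11*4) = 71*(-44) = -3124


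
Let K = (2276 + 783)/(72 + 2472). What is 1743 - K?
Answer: 4431133/2544 ≈ 1741.8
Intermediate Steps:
K = 3059/2544 ≈ 1.2024
1743 - K = 1743 - 1*3059/2544 = 1743 - 3059/2544 = 4431133/2544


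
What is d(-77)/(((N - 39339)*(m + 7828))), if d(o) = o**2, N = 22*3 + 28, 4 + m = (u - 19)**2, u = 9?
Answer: -847/44425340 ≈ -1.9066e-5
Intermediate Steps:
m = 96 (m = -4 + (9 - 19)**2 = -4 + (-10)**2 = -4 + 100 = 96)
N = 94 (N = 66 + 28 = 94)
d(-77)/(((N - 39339)*(m + 7828))) = (-77)**2/(((94 - 39339)*(96 + 7828))) = 5929/((-39245*7924)) = 5929/(-310977380) = 5929*(-1/310977380) = -847/44425340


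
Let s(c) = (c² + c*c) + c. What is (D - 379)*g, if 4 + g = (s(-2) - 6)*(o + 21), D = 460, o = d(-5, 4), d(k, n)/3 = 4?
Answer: -324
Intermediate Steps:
s(c) = c + 2*c² (s(c) = (c² + c²) + c = 2*c² + c = c + 2*c²)
d(k, n) = 12 (d(k, n) = 3*4 = 12)
o = 12
g = -4 (g = -4 + (-2*(1 + 2*(-2)) - 6)*(12 + 21) = -4 + (-2*(1 - 4) - 6)*33 = -4 + (-2*(-3) - 6)*33 = -4 + (6 - 6)*33 = -4 + 0*33 = -4 + 0 = -4)
(D - 379)*g = (460 - 379)*(-4) = 81*(-4) = -324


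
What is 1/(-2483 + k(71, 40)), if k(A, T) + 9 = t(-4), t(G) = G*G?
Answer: -1/2476 ≈ -0.00040388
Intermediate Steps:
t(G) = G²
k(A, T) = 7 (k(A, T) = -9 + (-4)² = -9 + 16 = 7)
1/(-2483 + k(71, 40)) = 1/(-2483 + 7) = 1/(-2476) = -1/2476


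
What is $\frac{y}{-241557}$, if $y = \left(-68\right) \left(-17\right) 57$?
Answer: $- \frac{21964}{80519} \approx -0.27278$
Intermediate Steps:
$y = 65892$ ($y = 1156 \cdot 57 = 65892$)
$\frac{y}{-241557} = \frac{65892}{-241557} = 65892 \left(- \frac{1}{241557}\right) = - \frac{21964}{80519}$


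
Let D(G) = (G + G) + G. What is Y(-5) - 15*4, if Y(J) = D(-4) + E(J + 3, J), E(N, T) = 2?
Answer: -70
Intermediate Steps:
D(G) = 3*G (D(G) = 2*G + G = 3*G)
Y(J) = -10 (Y(J) = 3*(-4) + 2 = -12 + 2 = -10)
Y(-5) - 15*4 = -10 - 15*4 = -10 - 60 = -70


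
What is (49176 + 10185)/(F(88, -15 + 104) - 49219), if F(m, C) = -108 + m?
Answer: -19787/16413 ≈ -1.2056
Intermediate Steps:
(49176 + 10185)/(F(88, -15 + 104) - 49219) = (49176 + 10185)/((-108 + 88) - 49219) = 59361/(-20 - 49219) = 59361/(-49239) = 59361*(-1/49239) = -19787/16413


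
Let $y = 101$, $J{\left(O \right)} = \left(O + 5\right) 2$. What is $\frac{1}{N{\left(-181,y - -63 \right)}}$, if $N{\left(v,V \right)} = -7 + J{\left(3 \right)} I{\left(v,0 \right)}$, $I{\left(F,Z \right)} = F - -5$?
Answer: $- \frac{1}{2823} \approx -0.00035423$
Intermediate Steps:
$J{\left(O \right)} = 10 + 2 O$ ($J{\left(O \right)} = \left(5 + O\right) 2 = 10 + 2 O$)
$I{\left(F,Z \right)} = 5 + F$ ($I{\left(F,Z \right)} = F + 5 = 5 + F$)
$N{\left(v,V \right)} = 73 + 16 v$ ($N{\left(v,V \right)} = -7 + \left(10 + 2 \cdot 3\right) \left(5 + v\right) = -7 + \left(10 + 6\right) \left(5 + v\right) = -7 + 16 \left(5 + v\right) = -7 + \left(80 + 16 v\right) = 73 + 16 v$)
$\frac{1}{N{\left(-181,y - -63 \right)}} = \frac{1}{73 + 16 \left(-181\right)} = \frac{1}{73 - 2896} = \frac{1}{-2823} = - \frac{1}{2823}$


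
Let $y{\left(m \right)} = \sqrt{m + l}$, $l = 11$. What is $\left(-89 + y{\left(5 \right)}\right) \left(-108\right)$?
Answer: $9180$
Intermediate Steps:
$y{\left(m \right)} = \sqrt{11 + m}$ ($y{\left(m \right)} = \sqrt{m + 11} = \sqrt{11 + m}$)
$\left(-89 + y{\left(5 \right)}\right) \left(-108\right) = \left(-89 + \sqrt{11 + 5}\right) \left(-108\right) = \left(-89 + \sqrt{16}\right) \left(-108\right) = \left(-89 + 4\right) \left(-108\right) = \left(-85\right) \left(-108\right) = 9180$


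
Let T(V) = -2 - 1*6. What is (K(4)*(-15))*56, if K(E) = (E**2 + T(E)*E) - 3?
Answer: 15960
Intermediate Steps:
T(V) = -8 (T(V) = -2 - 6 = -8)
K(E) = -3 + E**2 - 8*E (K(E) = (E**2 - 8*E) - 3 = -3 + E**2 - 8*E)
(K(4)*(-15))*56 = ((-3 + 4**2 - 8*4)*(-15))*56 = ((-3 + 16 - 32)*(-15))*56 = -19*(-15)*56 = 285*56 = 15960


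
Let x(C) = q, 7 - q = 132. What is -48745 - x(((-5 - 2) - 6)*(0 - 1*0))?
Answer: -48620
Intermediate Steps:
q = -125 (q = 7 - 1*132 = 7 - 132 = -125)
x(C) = -125
-48745 - x(((-5 - 2) - 6)*(0 - 1*0)) = -48745 - 1*(-125) = -48745 + 125 = -48620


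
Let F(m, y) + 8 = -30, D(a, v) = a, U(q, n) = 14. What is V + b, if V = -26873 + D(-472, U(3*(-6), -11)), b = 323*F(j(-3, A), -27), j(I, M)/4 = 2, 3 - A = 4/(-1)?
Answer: -39619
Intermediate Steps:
A = 7 (A = 3 - 4/(-1) = 3 - 4*(-1) = 3 - 1*(-4) = 3 + 4 = 7)
j(I, M) = 8 (j(I, M) = 4*2 = 8)
F(m, y) = -38 (F(m, y) = -8 - 30 = -38)
b = -12274 (b = 323*(-38) = -12274)
V = -27345 (V = -26873 - 472 = -27345)
V + b = -27345 - 12274 = -39619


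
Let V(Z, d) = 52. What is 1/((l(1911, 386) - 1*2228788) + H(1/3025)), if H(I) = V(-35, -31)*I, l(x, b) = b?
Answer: -3025/6740915998 ≈ -4.4875e-7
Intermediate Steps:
H(I) = 52*I
1/((l(1911, 386) - 1*2228788) + H(1/3025)) = 1/((386 - 1*2228788) + 52/3025) = 1/((386 - 2228788) + 52*(1/3025)) = 1/(-2228402 + 52/3025) = 1/(-6740915998/3025) = -3025/6740915998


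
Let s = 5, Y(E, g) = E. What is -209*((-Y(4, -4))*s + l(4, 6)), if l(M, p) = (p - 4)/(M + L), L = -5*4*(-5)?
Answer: 217151/52 ≈ 4176.0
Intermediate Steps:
L = 100 (L = -20*(-5) = 100)
l(M, p) = (-4 + p)/(100 + M) (l(M, p) = (p - 4)/(M + 100) = (-4 + p)/(100 + M))
-209*((-Y(4, -4))*s + l(4, 6)) = -209*(-1*4*5 + (-4 + 6)/(100 + 4)) = -209*(-4*5 + 2/104) = -209*(-20 + (1/104)*2) = -209*(-20 + 1/52) = -209*(-1039/52) = 217151/52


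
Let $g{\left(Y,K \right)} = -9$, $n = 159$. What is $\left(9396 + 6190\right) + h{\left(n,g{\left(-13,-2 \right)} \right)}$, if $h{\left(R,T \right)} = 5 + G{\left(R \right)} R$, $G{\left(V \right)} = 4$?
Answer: $16227$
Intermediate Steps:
$h{\left(R,T \right)} = 5 + 4 R$
$\left(9396 + 6190\right) + h{\left(n,g{\left(-13,-2 \right)} \right)} = \left(9396 + 6190\right) + \left(5 + 4 \cdot 159\right) = 15586 + \left(5 + 636\right) = 15586 + 641 = 16227$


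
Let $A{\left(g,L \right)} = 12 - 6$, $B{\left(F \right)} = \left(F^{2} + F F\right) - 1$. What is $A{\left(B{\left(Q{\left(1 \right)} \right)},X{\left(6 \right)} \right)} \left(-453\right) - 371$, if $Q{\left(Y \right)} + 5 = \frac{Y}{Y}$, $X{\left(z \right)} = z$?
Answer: $-3089$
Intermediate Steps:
$Q{\left(Y \right)} = -4$ ($Q{\left(Y \right)} = -5 + \frac{Y}{Y} = -5 + 1 = -4$)
$B{\left(F \right)} = -1 + 2 F^{2}$ ($B{\left(F \right)} = \left(F^{2} + F^{2}\right) - 1 = 2 F^{2} - 1 = -1 + 2 F^{2}$)
$A{\left(g,L \right)} = 6$ ($A{\left(g,L \right)} = 12 - 6 = 6$)
$A{\left(B{\left(Q{\left(1 \right)} \right)},X{\left(6 \right)} \right)} \left(-453\right) - 371 = 6 \left(-453\right) - 371 = -2718 - 371 = -3089$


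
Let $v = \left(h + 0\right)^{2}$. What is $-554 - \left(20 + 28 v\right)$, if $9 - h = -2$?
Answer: $-3962$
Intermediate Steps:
$h = 11$ ($h = 9 - -2 = 9 + 2 = 11$)
$v = 121$ ($v = \left(11 + 0\right)^{2} = 11^{2} = 121$)
$-554 - \left(20 + 28 v\right) = -554 - \left(20 + 28 \cdot 121\right) = -554 - \left(20 + 3388\right) = -554 - 3408 = -3962$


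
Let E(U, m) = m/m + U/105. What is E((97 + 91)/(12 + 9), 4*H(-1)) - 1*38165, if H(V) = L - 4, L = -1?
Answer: -84151432/2205 ≈ -38164.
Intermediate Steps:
H(V) = -5 (H(V) = -1 - 4 = -5)
E(U, m) = 1 + U/105 (E(U, m) = 1 + U*(1/105) = 1 + U/105)
E((97 + 91)/(12 + 9), 4*H(-1)) - 1*38165 = (1 + ((97 + 91)/(12 + 9))/105) - 1*38165 = (1 + (188/21)/105) - 38165 = (1 + (188*(1/21))/105) - 38165 = (1 + (1/105)*(188/21)) - 38165 = (1 + 188/2205) - 38165 = 2393/2205 - 38165 = -84151432/2205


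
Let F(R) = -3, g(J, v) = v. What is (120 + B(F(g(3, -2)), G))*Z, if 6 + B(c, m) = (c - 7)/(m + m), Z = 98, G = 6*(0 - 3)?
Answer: 100793/9 ≈ 11199.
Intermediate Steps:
G = -18 (G = 6*(-3) = -18)
B(c, m) = -6 + (-7 + c)/(2*m) (B(c, m) = -6 + (c - 7)/(m + m) = -6 + (-7 + c)/((2*m)) = -6 + (-7 + c)*(1/(2*m)) = -6 + (-7 + c)/(2*m))
(120 + B(F(g(3, -2)), G))*Z = (120 + (1/2)*(-7 - 3 - 12*(-18))/(-18))*98 = (120 + (1/2)*(-1/18)*(-7 - 3 + 216))*98 = (120 + (1/2)*(-1/18)*206)*98 = (120 - 103/18)*98 = (2057/18)*98 = 100793/9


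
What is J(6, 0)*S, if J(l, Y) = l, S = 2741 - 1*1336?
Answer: 8430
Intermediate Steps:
S = 1405 (S = 2741 - 1336 = 1405)
J(6, 0)*S = 6*1405 = 8430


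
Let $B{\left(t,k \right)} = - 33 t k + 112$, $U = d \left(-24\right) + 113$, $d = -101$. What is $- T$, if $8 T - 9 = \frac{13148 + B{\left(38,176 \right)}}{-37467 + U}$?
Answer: $- \frac{260907}{139720} \approx -1.8674$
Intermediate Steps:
$U = 2537$ ($U = \left(-101\right) \left(-24\right) + 113 = 2424 + 113 = 2537$)
$B{\left(t,k \right)} = 112 - 33 k t$ ($B{\left(t,k \right)} = - 33 k t + 112 = 112 - 33 k t$)
$T = \frac{260907}{139720}$ ($T = \frac{9}{8} + \frac{\left(13148 + \left(112 - 5808 \cdot 38\right)\right) \frac{1}{-37467 + 2537}}{8} = \frac{9}{8} + \frac{\left(13148 + \left(112 - 220704\right)\right) \frac{1}{-34930}}{8} = \frac{9}{8} + \frac{\left(13148 - 220592\right) \left(- \frac{1}{34930}\right)}{8} = \frac{9}{8} + \frac{\left(-207444\right) \left(- \frac{1}{34930}\right)}{8} = \frac{9}{8} + \frac{1}{8} \cdot \frac{103722}{17465} = \frac{9}{8} + \frac{51861}{69860} = \frac{260907}{139720} \approx 1.8674$)
$- T = \left(-1\right) \frac{260907}{139720} = - \frac{260907}{139720}$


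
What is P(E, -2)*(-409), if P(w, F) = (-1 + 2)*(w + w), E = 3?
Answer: -2454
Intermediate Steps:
P(w, F) = 2*w (P(w, F) = 1*(2*w) = 2*w)
P(E, -2)*(-409) = (2*3)*(-409) = 6*(-409) = -2454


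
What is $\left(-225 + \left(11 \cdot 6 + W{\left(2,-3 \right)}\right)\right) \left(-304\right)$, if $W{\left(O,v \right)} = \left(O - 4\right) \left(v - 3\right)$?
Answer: $44688$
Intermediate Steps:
$W{\left(O,v \right)} = \left(-4 + O\right) \left(-3 + v\right)$
$\left(-225 + \left(11 \cdot 6 + W{\left(2,-3 \right)}\right)\right) \left(-304\right) = \left(-225 + \left(11 \cdot 6 + \left(12 - -12 - 6 + 2 \left(-3\right)\right)\right)\right) \left(-304\right) = \left(-225 + \left(66 + \left(12 + 12 - 6 - 6\right)\right)\right) \left(-304\right) = \left(-225 + \left(66 + 12\right)\right) \left(-304\right) = \left(-225 + 78\right) \left(-304\right) = \left(-147\right) \left(-304\right) = 44688$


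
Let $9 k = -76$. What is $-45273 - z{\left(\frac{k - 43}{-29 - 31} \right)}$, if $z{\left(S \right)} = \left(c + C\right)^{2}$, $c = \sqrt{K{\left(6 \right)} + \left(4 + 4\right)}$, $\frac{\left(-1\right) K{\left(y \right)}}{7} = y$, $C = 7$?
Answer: $-45288 - 14 i \sqrt{34} \approx -45288.0 - 81.633 i$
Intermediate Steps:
$k = - \frac{76}{9}$ ($k = \frac{1}{9} \left(-76\right) = - \frac{76}{9} \approx -8.4444$)
$K{\left(y \right)} = - 7 y$
$c = i \sqrt{34}$ ($c = \sqrt{\left(-7\right) 6 + \left(4 + 4\right)} = \sqrt{-42 + 8} = \sqrt{-34} = i \sqrt{34} \approx 5.8309 i$)
$z{\left(S \right)} = \left(7 + i \sqrt{34}\right)^{2}$ ($z{\left(S \right)} = \left(i \sqrt{34} + 7\right)^{2} = \left(7 + i \sqrt{34}\right)^{2}$)
$-45273 - z{\left(\frac{k - 43}{-29 - 31} \right)} = -45273 - \left(7 + i \sqrt{34}\right)^{2}$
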